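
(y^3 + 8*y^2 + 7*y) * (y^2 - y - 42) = y^5 + 7*y^4 - 43*y^3 - 343*y^2 - 294*y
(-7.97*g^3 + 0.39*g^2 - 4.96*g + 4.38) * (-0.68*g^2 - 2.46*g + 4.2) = 5.4196*g^5 + 19.341*g^4 - 31.0606*g^3 + 10.8612*g^2 - 31.6068*g + 18.396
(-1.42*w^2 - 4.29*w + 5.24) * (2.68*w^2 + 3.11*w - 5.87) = -3.8056*w^4 - 15.9134*w^3 + 9.0367*w^2 + 41.4787*w - 30.7588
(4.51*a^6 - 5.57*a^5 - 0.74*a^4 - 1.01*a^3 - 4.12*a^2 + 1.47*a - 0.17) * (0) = 0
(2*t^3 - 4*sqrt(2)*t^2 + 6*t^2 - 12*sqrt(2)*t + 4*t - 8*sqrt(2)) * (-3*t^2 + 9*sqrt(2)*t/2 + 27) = -6*t^5 - 18*t^4 + 21*sqrt(2)*t^4 + 6*t^3 + 63*sqrt(2)*t^3 - 66*sqrt(2)*t^2 + 54*t^2 - 324*sqrt(2)*t + 36*t - 216*sqrt(2)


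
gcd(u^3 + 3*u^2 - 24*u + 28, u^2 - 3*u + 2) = u - 2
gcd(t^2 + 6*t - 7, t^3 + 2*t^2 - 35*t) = t + 7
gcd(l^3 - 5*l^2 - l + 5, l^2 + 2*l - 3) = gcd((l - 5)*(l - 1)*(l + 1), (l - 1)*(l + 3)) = l - 1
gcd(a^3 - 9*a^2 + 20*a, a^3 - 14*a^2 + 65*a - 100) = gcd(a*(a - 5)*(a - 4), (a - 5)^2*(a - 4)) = a^2 - 9*a + 20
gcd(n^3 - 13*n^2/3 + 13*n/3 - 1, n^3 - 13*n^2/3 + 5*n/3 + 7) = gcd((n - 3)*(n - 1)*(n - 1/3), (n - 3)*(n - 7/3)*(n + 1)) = n - 3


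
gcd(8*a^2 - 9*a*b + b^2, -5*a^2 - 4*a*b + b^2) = 1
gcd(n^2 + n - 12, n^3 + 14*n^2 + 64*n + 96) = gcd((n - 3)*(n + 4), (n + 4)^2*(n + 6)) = n + 4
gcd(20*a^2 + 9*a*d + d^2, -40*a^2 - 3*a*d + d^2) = 5*a + d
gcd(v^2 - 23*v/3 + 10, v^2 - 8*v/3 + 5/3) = v - 5/3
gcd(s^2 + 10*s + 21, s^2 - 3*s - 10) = 1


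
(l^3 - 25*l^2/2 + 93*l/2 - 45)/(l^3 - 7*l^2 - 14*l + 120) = (l - 3/2)/(l + 4)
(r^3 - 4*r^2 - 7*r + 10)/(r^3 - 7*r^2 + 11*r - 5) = (r + 2)/(r - 1)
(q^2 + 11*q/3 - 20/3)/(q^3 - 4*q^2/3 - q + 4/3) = (q + 5)/(q^2 - 1)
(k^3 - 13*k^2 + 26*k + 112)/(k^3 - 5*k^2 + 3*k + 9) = (k^3 - 13*k^2 + 26*k + 112)/(k^3 - 5*k^2 + 3*k + 9)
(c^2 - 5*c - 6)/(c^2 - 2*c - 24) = (c + 1)/(c + 4)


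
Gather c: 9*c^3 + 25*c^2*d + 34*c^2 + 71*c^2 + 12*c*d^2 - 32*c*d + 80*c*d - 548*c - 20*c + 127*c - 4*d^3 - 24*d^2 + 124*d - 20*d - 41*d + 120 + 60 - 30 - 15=9*c^3 + c^2*(25*d + 105) + c*(12*d^2 + 48*d - 441) - 4*d^3 - 24*d^2 + 63*d + 135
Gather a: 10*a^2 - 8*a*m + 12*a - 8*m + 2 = 10*a^2 + a*(12 - 8*m) - 8*m + 2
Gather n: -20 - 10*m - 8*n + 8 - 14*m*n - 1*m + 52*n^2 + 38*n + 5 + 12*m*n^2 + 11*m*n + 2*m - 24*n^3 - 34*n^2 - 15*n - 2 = -9*m - 24*n^3 + n^2*(12*m + 18) + n*(15 - 3*m) - 9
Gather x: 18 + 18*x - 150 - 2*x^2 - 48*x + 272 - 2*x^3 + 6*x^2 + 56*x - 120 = -2*x^3 + 4*x^2 + 26*x + 20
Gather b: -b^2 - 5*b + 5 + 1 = -b^2 - 5*b + 6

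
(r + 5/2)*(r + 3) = r^2 + 11*r/2 + 15/2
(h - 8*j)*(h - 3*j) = h^2 - 11*h*j + 24*j^2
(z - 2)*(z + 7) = z^2 + 5*z - 14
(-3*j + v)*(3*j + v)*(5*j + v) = -45*j^3 - 9*j^2*v + 5*j*v^2 + v^3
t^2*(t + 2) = t^3 + 2*t^2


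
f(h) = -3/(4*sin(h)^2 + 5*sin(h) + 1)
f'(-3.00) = -82.17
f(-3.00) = -8.02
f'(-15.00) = 1.47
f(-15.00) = 5.36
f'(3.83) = 0.60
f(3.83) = 5.34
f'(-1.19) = -71.63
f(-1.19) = 15.43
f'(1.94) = -0.16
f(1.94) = -0.33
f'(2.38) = -0.57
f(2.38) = -0.47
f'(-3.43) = -2.78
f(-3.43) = -1.09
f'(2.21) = -0.35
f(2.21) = -0.40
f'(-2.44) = 1.19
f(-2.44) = 5.35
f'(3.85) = 1.49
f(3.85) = 5.36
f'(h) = -3*(-8*sin(h)*cos(h) - 5*cos(h))/(4*sin(h)^2 + 5*sin(h) + 1)^2 = 3*(8*sin(h) + 5)*cos(h)/(4*sin(h)^2 + 5*sin(h) + 1)^2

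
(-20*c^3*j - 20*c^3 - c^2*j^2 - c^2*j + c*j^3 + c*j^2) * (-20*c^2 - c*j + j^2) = 400*c^5*j + 400*c^5 + 40*c^4*j^2 + 40*c^4*j - 39*c^3*j^3 - 39*c^3*j^2 - 2*c^2*j^4 - 2*c^2*j^3 + c*j^5 + c*j^4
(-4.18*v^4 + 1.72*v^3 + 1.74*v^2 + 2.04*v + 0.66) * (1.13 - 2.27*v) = 9.4886*v^5 - 8.6278*v^4 - 2.0062*v^3 - 2.6646*v^2 + 0.807*v + 0.7458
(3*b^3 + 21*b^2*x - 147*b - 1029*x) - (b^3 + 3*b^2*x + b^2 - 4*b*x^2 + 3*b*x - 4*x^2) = 2*b^3 + 18*b^2*x - b^2 + 4*b*x^2 - 3*b*x - 147*b + 4*x^2 - 1029*x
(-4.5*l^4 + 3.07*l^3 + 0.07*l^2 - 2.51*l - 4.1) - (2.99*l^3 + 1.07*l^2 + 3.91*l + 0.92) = -4.5*l^4 + 0.0799999999999996*l^3 - 1.0*l^2 - 6.42*l - 5.02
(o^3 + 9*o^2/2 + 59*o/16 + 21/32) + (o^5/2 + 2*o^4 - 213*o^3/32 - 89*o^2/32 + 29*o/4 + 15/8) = o^5/2 + 2*o^4 - 181*o^3/32 + 55*o^2/32 + 175*o/16 + 81/32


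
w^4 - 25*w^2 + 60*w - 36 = (w - 3)*(w - 2)*(w - 1)*(w + 6)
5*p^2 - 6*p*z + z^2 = (-5*p + z)*(-p + z)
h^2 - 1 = (h - 1)*(h + 1)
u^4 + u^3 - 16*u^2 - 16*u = u*(u - 4)*(u + 1)*(u + 4)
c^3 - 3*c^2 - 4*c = c*(c - 4)*(c + 1)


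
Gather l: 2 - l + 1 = 3 - l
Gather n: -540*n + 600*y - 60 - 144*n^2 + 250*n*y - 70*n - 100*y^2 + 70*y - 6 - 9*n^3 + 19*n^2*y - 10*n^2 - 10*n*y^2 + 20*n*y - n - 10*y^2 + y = -9*n^3 + n^2*(19*y - 154) + n*(-10*y^2 + 270*y - 611) - 110*y^2 + 671*y - 66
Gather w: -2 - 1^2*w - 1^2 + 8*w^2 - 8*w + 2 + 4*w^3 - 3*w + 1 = 4*w^3 + 8*w^2 - 12*w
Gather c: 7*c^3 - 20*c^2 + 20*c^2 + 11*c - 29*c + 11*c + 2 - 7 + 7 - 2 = 7*c^3 - 7*c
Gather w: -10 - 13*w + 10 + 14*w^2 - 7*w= 14*w^2 - 20*w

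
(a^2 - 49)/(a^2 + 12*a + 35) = (a - 7)/(a + 5)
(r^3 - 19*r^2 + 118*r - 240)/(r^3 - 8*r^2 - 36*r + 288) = (r - 5)/(r + 6)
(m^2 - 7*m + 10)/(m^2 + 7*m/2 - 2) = 2*(m^2 - 7*m + 10)/(2*m^2 + 7*m - 4)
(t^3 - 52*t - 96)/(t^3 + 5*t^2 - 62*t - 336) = (t + 2)/(t + 7)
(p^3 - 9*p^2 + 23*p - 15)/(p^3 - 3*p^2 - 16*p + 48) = (p^2 - 6*p + 5)/(p^2 - 16)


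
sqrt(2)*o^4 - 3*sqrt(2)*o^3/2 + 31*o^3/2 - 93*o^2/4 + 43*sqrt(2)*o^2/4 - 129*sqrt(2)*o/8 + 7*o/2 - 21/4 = (o - 3/2)*(o + sqrt(2)/2)*(o + 7*sqrt(2))*(sqrt(2)*o + 1/2)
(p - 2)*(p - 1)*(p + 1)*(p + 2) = p^4 - 5*p^2 + 4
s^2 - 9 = (s - 3)*(s + 3)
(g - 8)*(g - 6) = g^2 - 14*g + 48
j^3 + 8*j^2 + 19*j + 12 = (j + 1)*(j + 3)*(j + 4)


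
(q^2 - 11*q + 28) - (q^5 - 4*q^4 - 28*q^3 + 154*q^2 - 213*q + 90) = -q^5 + 4*q^4 + 28*q^3 - 153*q^2 + 202*q - 62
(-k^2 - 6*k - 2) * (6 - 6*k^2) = 6*k^4 + 36*k^3 + 6*k^2 - 36*k - 12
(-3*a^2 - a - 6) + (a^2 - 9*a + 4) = -2*a^2 - 10*a - 2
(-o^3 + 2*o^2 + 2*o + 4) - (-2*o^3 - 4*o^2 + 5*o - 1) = o^3 + 6*o^2 - 3*o + 5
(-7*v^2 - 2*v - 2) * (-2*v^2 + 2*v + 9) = 14*v^4 - 10*v^3 - 63*v^2 - 22*v - 18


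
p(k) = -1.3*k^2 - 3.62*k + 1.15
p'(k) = -2.6*k - 3.62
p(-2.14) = 2.94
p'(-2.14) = 1.94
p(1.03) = -3.96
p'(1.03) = -6.30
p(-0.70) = 3.05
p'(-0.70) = -1.80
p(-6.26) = -27.13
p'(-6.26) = 12.66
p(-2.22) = 2.78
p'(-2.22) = 2.15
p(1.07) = -4.21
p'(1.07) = -6.40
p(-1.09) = 3.55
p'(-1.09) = -0.79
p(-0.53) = 2.70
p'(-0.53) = -2.24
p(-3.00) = 0.31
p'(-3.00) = 4.18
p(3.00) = -21.41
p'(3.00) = -11.42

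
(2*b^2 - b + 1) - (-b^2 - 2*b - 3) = 3*b^2 + b + 4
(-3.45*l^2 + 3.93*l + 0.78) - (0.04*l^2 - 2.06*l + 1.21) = -3.49*l^2 + 5.99*l - 0.43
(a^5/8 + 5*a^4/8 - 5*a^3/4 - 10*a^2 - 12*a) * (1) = a^5/8 + 5*a^4/8 - 5*a^3/4 - 10*a^2 - 12*a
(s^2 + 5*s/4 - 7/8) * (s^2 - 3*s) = s^4 - 7*s^3/4 - 37*s^2/8 + 21*s/8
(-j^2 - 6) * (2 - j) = j^3 - 2*j^2 + 6*j - 12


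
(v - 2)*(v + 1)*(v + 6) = v^3 + 5*v^2 - 8*v - 12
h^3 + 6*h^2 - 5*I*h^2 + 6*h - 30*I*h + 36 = (h + 6)*(h - 6*I)*(h + I)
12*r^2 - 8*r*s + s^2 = (-6*r + s)*(-2*r + s)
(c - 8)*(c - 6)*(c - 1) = c^3 - 15*c^2 + 62*c - 48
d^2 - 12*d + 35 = (d - 7)*(d - 5)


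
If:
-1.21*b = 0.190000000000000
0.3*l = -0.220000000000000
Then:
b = -0.16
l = -0.73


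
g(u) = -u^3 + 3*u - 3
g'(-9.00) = -240.00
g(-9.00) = 699.00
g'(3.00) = -24.00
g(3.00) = -21.00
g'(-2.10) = -10.23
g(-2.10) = -0.04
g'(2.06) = -9.73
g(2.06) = -5.56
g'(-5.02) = -72.60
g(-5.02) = 108.45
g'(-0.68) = 1.61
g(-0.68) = -4.73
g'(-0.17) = 2.91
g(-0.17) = -3.51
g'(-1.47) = -3.48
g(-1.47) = -4.23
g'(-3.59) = -35.66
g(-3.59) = 32.50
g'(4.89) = -68.74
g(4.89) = -105.26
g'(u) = 3 - 3*u^2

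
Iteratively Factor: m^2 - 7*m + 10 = (m - 2)*(m - 5)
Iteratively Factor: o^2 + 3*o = (o)*(o + 3)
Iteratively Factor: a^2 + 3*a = (a)*(a + 3)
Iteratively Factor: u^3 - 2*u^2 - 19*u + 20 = (u + 4)*(u^2 - 6*u + 5) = (u - 5)*(u + 4)*(u - 1)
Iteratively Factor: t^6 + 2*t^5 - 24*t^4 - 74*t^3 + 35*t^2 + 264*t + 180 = (t + 3)*(t^5 - t^4 - 21*t^3 - 11*t^2 + 68*t + 60) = (t + 3)^2*(t^4 - 4*t^3 - 9*t^2 + 16*t + 20) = (t - 5)*(t + 3)^2*(t^3 + t^2 - 4*t - 4) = (t - 5)*(t + 2)*(t + 3)^2*(t^2 - t - 2) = (t - 5)*(t + 1)*(t + 2)*(t + 3)^2*(t - 2)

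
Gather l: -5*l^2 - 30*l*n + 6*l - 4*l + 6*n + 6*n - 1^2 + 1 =-5*l^2 + l*(2 - 30*n) + 12*n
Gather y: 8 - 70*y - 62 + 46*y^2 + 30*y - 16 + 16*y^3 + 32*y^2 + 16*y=16*y^3 + 78*y^2 - 24*y - 70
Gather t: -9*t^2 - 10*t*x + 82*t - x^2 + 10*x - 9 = -9*t^2 + t*(82 - 10*x) - x^2 + 10*x - 9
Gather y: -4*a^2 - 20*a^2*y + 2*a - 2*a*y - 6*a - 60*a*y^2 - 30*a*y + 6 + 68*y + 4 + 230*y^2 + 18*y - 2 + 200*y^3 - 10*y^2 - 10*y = -4*a^2 - 4*a + 200*y^3 + y^2*(220 - 60*a) + y*(-20*a^2 - 32*a + 76) + 8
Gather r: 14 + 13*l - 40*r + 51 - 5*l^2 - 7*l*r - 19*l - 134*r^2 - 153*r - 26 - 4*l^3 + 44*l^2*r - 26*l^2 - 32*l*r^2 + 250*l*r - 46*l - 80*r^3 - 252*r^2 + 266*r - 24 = -4*l^3 - 31*l^2 - 52*l - 80*r^3 + r^2*(-32*l - 386) + r*(44*l^2 + 243*l + 73) + 15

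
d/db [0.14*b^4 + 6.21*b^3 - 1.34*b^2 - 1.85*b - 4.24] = 0.56*b^3 + 18.63*b^2 - 2.68*b - 1.85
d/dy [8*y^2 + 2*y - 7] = 16*y + 2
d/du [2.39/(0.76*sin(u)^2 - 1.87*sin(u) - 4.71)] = (4.4693 - 3.6328*sin(u))*cos(u)/(-0.76*sin(u)^2 + 1.87*sin(u) + 4.71)^2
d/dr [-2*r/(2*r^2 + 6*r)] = (r + 3)^(-2)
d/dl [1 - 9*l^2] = -18*l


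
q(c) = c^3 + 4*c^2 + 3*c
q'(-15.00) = 558.00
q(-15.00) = -2520.00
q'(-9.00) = 174.00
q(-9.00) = -432.00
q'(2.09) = 32.82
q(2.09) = 32.87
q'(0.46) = 7.31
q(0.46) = 2.32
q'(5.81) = 150.75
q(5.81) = 348.58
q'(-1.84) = -1.56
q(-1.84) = 1.79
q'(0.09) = 3.74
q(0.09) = 0.30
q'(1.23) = 17.38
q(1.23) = 11.60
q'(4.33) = 93.89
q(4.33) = 169.17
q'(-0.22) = 1.39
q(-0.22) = -0.48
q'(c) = 3*c^2 + 8*c + 3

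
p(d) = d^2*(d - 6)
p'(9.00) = 135.00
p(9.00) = 243.00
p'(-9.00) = 351.00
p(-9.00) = -1215.00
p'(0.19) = -2.17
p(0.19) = -0.21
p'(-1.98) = 35.52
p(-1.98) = -31.28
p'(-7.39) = 252.52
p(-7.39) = -731.26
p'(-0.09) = 1.10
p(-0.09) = -0.05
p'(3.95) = -0.59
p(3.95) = -31.99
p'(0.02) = -0.24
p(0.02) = -0.00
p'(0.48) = -5.07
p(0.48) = -1.27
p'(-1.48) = 24.33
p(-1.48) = -16.38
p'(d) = d^2 + 2*d*(d - 6)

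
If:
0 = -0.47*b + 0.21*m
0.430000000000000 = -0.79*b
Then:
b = -0.54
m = -1.22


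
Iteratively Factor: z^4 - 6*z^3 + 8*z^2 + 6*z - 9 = (z - 3)*(z^3 - 3*z^2 - z + 3) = (z - 3)*(z - 1)*(z^2 - 2*z - 3) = (z - 3)^2*(z - 1)*(z + 1)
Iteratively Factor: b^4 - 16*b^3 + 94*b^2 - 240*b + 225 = (b - 3)*(b^3 - 13*b^2 + 55*b - 75) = (b - 5)*(b - 3)*(b^2 - 8*b + 15) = (b - 5)^2*(b - 3)*(b - 3)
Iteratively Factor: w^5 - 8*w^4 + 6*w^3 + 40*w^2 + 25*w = (w + 1)*(w^4 - 9*w^3 + 15*w^2 + 25*w) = (w + 1)^2*(w^3 - 10*w^2 + 25*w) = w*(w + 1)^2*(w^2 - 10*w + 25) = w*(w - 5)*(w + 1)^2*(w - 5)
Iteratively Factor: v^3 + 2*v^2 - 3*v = (v)*(v^2 + 2*v - 3) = v*(v - 1)*(v + 3)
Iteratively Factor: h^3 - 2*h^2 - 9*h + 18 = (h + 3)*(h^2 - 5*h + 6) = (h - 3)*(h + 3)*(h - 2)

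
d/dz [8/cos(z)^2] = 16*sin(z)/cos(z)^3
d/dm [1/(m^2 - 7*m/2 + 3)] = 2*(7 - 4*m)/(2*m^2 - 7*m + 6)^2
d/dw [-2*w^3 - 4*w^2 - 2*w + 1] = -6*w^2 - 8*w - 2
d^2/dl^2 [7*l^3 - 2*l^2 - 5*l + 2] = 42*l - 4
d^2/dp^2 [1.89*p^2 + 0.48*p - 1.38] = 3.78000000000000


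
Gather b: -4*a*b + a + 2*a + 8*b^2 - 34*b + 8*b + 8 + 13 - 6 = 3*a + 8*b^2 + b*(-4*a - 26) + 15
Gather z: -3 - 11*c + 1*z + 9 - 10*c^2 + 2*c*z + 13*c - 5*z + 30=-10*c^2 + 2*c + z*(2*c - 4) + 36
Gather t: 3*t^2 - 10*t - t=3*t^2 - 11*t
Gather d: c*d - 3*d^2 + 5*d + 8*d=-3*d^2 + d*(c + 13)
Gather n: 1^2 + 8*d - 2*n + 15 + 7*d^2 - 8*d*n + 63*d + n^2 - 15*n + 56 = 7*d^2 + 71*d + n^2 + n*(-8*d - 17) + 72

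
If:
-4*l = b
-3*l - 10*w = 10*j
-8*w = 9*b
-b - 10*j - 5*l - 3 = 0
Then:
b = -12/47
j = -72/235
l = 3/47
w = 27/94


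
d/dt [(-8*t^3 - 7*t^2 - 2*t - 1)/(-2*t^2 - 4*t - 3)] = 2*(8*t^4 + 32*t^3 + 48*t^2 + 19*t + 1)/(4*t^4 + 16*t^3 + 28*t^2 + 24*t + 9)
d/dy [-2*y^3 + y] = 1 - 6*y^2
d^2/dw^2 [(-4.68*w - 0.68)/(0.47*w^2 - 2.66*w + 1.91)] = (-(0.94*w - 2.66)*(1.88*w - 5.32)*(4.68*w + 0.68) + (13.1976*w - 24.2584)*(0.47*w^2 - 2.66*w + 1.91))/(0.47*w^2 - 2.66*w + 1.91)^3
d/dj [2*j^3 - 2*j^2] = 2*j*(3*j - 2)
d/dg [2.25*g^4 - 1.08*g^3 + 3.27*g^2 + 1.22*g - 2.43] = 9.0*g^3 - 3.24*g^2 + 6.54*g + 1.22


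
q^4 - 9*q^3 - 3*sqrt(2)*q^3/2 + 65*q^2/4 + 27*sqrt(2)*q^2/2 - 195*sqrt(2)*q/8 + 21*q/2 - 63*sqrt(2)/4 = (q - 6)*(q - 7/2)*(q + 1/2)*(q - 3*sqrt(2)/2)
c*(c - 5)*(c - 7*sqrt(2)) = c^3 - 7*sqrt(2)*c^2 - 5*c^2 + 35*sqrt(2)*c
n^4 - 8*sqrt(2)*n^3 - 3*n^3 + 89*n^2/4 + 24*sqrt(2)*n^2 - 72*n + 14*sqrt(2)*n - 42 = (n - 7/2)*(n + 1/2)*(n - 6*sqrt(2))*(n - 2*sqrt(2))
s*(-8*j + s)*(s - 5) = -8*j*s^2 + 40*j*s + s^3 - 5*s^2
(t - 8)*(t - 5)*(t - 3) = t^3 - 16*t^2 + 79*t - 120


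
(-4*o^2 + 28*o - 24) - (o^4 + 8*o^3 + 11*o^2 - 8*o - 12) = -o^4 - 8*o^3 - 15*o^2 + 36*o - 12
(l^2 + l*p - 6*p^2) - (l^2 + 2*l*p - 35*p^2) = -l*p + 29*p^2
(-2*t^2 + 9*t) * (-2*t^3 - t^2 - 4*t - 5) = 4*t^5 - 16*t^4 - t^3 - 26*t^2 - 45*t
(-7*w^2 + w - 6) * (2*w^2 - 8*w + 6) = -14*w^4 + 58*w^3 - 62*w^2 + 54*w - 36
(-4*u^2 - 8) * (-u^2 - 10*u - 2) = 4*u^4 + 40*u^3 + 16*u^2 + 80*u + 16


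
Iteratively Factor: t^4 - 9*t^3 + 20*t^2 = (t)*(t^3 - 9*t^2 + 20*t) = t*(t - 5)*(t^2 - 4*t) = t*(t - 5)*(t - 4)*(t)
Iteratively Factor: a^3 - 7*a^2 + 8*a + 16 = (a + 1)*(a^2 - 8*a + 16) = (a - 4)*(a + 1)*(a - 4)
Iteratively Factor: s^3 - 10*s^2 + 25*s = (s)*(s^2 - 10*s + 25) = s*(s - 5)*(s - 5)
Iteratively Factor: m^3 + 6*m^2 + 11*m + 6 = (m + 3)*(m^2 + 3*m + 2) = (m + 2)*(m + 3)*(m + 1)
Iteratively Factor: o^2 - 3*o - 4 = (o + 1)*(o - 4)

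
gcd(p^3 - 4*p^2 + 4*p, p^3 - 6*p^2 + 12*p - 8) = p^2 - 4*p + 4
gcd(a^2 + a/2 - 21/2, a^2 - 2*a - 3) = a - 3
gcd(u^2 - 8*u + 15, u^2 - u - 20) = u - 5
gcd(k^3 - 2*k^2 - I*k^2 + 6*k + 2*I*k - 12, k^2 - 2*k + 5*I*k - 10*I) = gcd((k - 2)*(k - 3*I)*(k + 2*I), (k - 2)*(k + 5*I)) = k - 2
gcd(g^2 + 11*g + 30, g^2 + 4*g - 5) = g + 5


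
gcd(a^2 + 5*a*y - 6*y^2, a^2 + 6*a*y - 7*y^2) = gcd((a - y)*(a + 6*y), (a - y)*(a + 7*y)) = -a + y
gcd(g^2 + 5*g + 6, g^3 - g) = 1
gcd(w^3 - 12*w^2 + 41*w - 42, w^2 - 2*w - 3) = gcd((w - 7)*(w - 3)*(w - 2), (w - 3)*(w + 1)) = w - 3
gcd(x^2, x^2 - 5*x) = x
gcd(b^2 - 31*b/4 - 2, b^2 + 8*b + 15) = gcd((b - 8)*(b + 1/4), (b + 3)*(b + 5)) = 1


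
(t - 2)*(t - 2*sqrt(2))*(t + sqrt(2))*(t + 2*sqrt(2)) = t^4 - 2*t^3 + sqrt(2)*t^3 - 8*t^2 - 2*sqrt(2)*t^2 - 8*sqrt(2)*t + 16*t + 16*sqrt(2)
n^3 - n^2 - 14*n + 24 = (n - 3)*(n - 2)*(n + 4)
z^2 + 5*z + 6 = (z + 2)*(z + 3)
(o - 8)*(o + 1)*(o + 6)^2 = o^4 + 5*o^3 - 56*o^2 - 348*o - 288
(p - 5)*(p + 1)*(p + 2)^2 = p^4 - 17*p^2 - 36*p - 20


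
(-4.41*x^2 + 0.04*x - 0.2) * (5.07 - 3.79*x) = 16.7139*x^3 - 22.5103*x^2 + 0.9608*x - 1.014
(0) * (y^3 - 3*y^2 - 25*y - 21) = 0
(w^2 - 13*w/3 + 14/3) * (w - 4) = w^3 - 25*w^2/3 + 22*w - 56/3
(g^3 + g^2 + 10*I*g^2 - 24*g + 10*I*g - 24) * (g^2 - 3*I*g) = g^5 + g^4 + 7*I*g^4 + 6*g^3 + 7*I*g^3 + 6*g^2 + 72*I*g^2 + 72*I*g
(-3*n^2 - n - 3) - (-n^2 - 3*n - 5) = -2*n^2 + 2*n + 2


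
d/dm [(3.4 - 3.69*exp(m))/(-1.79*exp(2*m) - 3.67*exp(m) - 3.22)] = (-6.6051*exp(2*m) + 12.172*exp(m) + 24.3598)*exp(m)/(3.2041*exp(4*m) + 13.1386*exp(3*m) + 24.9965*exp(2*m) + 23.6348*exp(m) + 10.3684)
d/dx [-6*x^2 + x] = 1 - 12*x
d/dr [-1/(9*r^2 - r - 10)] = (18*r - 1)/(-9*r^2 + r + 10)^2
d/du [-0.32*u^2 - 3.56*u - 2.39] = -0.64*u - 3.56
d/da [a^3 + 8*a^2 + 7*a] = 3*a^2 + 16*a + 7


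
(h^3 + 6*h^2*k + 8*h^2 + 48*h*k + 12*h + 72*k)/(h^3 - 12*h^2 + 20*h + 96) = (h^2 + 6*h*k + 6*h + 36*k)/(h^2 - 14*h + 48)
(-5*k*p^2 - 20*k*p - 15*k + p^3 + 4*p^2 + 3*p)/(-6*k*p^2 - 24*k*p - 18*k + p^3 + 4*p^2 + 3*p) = (-5*k + p)/(-6*k + p)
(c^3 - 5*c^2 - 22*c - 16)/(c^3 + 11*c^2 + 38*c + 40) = (c^2 - 7*c - 8)/(c^2 + 9*c + 20)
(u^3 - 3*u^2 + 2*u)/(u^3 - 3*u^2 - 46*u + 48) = u*(u - 2)/(u^2 - 2*u - 48)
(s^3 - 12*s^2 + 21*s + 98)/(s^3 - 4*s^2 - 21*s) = (s^2 - 5*s - 14)/(s*(s + 3))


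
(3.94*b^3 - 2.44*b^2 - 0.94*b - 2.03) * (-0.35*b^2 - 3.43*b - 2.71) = -1.379*b^5 - 12.6602*b^4 - 1.9792*b^3 + 10.5471*b^2 + 9.5103*b + 5.5013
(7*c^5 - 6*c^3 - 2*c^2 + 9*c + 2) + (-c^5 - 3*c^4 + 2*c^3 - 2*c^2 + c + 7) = 6*c^5 - 3*c^4 - 4*c^3 - 4*c^2 + 10*c + 9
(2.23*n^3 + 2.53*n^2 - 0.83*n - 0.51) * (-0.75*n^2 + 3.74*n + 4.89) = -1.6725*n^5 + 6.4427*n^4 + 20.9894*n^3 + 9.65*n^2 - 5.9661*n - 2.4939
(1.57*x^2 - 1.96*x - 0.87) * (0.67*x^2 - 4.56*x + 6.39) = 1.0519*x^4 - 8.4724*x^3 + 18.387*x^2 - 8.5572*x - 5.5593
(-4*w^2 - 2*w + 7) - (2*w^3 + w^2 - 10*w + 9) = -2*w^3 - 5*w^2 + 8*w - 2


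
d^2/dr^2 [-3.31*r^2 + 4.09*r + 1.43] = -6.62000000000000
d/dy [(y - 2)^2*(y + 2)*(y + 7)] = 4*y^3 + 15*y^2 - 36*y - 20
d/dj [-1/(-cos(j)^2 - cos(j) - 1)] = (2*cos(j) + 1)*sin(j)/(cos(j)^2 + cos(j) + 1)^2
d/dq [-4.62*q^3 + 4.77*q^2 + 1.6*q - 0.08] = -13.86*q^2 + 9.54*q + 1.6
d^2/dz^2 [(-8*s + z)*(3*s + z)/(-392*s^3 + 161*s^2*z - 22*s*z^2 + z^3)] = 2*(23*s + z)/(2401*s^4 - 1372*s^3*z + 294*s^2*z^2 - 28*s*z^3 + z^4)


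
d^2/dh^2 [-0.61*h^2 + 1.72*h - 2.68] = -1.22000000000000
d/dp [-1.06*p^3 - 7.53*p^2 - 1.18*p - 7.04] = -3.18*p^2 - 15.06*p - 1.18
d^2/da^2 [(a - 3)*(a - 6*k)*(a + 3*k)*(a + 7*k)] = 12*a^2 + 24*a*k - 18*a - 78*k^2 - 24*k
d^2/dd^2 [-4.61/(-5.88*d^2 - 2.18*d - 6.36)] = (-318.775968*d^2 - 118.185648*d + 4.61*(11.76*d + 2.18)*(23.52*d + 4.36) - 344.798496)/(5.88*d^2 + 2.18*d + 6.36)^3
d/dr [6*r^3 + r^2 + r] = 18*r^2 + 2*r + 1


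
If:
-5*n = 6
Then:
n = -6/5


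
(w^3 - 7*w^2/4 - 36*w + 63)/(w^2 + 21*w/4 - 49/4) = (w^2 - 36)/(w + 7)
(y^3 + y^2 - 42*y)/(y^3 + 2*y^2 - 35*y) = (y - 6)/(y - 5)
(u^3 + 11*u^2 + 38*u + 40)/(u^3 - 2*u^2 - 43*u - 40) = (u^2 + 6*u + 8)/(u^2 - 7*u - 8)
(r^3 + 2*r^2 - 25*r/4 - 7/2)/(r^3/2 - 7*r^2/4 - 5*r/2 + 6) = (4*r^3 + 8*r^2 - 25*r - 14)/(2*r^3 - 7*r^2 - 10*r + 24)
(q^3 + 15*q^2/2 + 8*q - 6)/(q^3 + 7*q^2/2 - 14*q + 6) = (q + 2)/(q - 2)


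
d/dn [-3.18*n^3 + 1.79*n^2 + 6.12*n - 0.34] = -9.54*n^2 + 3.58*n + 6.12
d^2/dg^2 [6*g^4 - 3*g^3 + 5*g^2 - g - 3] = 72*g^2 - 18*g + 10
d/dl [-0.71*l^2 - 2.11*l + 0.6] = -1.42*l - 2.11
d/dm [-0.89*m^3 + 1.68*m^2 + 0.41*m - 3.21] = -2.67*m^2 + 3.36*m + 0.41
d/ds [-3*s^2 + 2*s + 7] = 2 - 6*s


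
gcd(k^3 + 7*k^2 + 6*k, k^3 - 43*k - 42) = k^2 + 7*k + 6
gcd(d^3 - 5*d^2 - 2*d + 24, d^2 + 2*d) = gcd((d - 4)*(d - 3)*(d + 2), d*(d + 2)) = d + 2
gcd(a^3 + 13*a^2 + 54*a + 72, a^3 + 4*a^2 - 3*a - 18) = a + 3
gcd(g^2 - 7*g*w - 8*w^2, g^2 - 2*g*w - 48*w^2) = -g + 8*w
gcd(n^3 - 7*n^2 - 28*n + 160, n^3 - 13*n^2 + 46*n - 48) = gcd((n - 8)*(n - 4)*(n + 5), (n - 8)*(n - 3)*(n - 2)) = n - 8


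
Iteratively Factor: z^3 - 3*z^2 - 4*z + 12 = (z - 3)*(z^2 - 4) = (z - 3)*(z + 2)*(z - 2)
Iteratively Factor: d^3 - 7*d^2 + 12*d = (d - 3)*(d^2 - 4*d) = d*(d - 3)*(d - 4)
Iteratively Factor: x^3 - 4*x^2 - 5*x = (x - 5)*(x^2 + x) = x*(x - 5)*(x + 1)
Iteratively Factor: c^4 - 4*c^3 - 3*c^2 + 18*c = (c)*(c^3 - 4*c^2 - 3*c + 18) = c*(c - 3)*(c^2 - c - 6) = c*(c - 3)*(c + 2)*(c - 3)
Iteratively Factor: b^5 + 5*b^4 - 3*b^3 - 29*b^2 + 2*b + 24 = (b + 3)*(b^4 + 2*b^3 - 9*b^2 - 2*b + 8) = (b + 3)*(b + 4)*(b^3 - 2*b^2 - b + 2) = (b - 1)*(b + 3)*(b + 4)*(b^2 - b - 2) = (b - 1)*(b + 1)*(b + 3)*(b + 4)*(b - 2)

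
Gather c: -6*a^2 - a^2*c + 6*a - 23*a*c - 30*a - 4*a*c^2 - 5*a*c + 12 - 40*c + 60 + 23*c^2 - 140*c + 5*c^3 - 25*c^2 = -6*a^2 - 24*a + 5*c^3 + c^2*(-4*a - 2) + c*(-a^2 - 28*a - 180) + 72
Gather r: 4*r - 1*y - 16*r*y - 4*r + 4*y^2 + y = -16*r*y + 4*y^2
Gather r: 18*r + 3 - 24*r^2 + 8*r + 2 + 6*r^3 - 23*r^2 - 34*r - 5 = 6*r^3 - 47*r^2 - 8*r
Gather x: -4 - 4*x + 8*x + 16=4*x + 12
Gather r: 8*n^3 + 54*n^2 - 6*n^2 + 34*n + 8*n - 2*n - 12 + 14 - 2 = 8*n^3 + 48*n^2 + 40*n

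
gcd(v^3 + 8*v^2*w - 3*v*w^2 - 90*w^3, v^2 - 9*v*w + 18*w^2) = v - 3*w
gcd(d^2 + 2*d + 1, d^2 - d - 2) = d + 1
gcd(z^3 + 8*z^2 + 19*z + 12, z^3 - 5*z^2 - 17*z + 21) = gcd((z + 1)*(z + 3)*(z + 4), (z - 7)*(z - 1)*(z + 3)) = z + 3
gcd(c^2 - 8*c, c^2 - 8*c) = c^2 - 8*c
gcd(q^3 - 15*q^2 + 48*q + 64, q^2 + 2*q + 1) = q + 1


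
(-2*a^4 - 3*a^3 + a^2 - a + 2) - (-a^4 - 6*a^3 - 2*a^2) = -a^4 + 3*a^3 + 3*a^2 - a + 2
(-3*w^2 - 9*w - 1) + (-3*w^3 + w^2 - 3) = -3*w^3 - 2*w^2 - 9*w - 4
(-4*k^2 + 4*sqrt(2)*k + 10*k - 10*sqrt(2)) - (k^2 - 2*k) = -5*k^2 + 4*sqrt(2)*k + 12*k - 10*sqrt(2)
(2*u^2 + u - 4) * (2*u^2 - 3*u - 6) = 4*u^4 - 4*u^3 - 23*u^2 + 6*u + 24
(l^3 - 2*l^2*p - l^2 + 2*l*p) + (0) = l^3 - 2*l^2*p - l^2 + 2*l*p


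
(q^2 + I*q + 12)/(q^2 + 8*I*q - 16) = (q - 3*I)/(q + 4*I)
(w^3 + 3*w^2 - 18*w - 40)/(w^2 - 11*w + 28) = (w^2 + 7*w + 10)/(w - 7)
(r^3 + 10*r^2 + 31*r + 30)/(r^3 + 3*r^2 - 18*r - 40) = (r + 3)/(r - 4)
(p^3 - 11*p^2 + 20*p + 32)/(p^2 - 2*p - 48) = (p^2 - 3*p - 4)/(p + 6)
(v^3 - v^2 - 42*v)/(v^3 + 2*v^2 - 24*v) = (v - 7)/(v - 4)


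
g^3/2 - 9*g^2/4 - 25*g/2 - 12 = (g/2 + 1)*(g - 8)*(g + 3/2)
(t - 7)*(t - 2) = t^2 - 9*t + 14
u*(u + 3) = u^2 + 3*u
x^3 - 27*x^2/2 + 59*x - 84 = (x - 6)*(x - 4)*(x - 7/2)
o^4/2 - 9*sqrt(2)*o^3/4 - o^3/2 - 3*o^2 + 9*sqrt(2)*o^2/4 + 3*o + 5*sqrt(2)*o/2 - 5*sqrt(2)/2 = (o/2 + sqrt(2)/2)*(o - 1)*(o - 5*sqrt(2))*(o - sqrt(2)/2)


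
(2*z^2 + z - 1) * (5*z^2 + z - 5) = 10*z^4 + 7*z^3 - 14*z^2 - 6*z + 5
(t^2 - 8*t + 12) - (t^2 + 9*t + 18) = -17*t - 6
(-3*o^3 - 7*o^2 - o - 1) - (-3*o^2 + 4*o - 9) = -3*o^3 - 4*o^2 - 5*o + 8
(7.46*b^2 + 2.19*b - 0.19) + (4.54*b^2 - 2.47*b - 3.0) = 12.0*b^2 - 0.28*b - 3.19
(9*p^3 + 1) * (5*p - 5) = 45*p^4 - 45*p^3 + 5*p - 5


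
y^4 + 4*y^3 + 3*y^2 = y^2*(y + 1)*(y + 3)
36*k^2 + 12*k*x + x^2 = (6*k + x)^2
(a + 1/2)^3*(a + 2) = a^4 + 7*a^3/2 + 15*a^2/4 + 13*a/8 + 1/4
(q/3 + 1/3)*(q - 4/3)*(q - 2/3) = q^3/3 - q^2/3 - 10*q/27 + 8/27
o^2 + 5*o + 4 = (o + 1)*(o + 4)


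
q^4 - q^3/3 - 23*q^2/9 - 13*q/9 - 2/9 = (q - 2)*(q + 1/3)^2*(q + 1)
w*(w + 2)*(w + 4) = w^3 + 6*w^2 + 8*w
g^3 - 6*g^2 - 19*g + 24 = (g - 8)*(g - 1)*(g + 3)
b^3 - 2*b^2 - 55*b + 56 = (b - 8)*(b - 1)*(b + 7)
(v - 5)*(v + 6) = v^2 + v - 30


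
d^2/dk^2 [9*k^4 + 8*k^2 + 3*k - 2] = 108*k^2 + 16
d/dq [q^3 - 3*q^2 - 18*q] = 3*q^2 - 6*q - 18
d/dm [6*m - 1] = 6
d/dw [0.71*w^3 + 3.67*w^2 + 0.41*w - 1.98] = 2.13*w^2 + 7.34*w + 0.41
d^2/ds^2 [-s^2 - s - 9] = -2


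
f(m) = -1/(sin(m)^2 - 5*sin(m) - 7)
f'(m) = -(-2*sin(m)*cos(m) + 5*cos(m))/(sin(m)^2 - 5*sin(m) - 7)^2 = (2*sin(m) - 5)*cos(m)/(5*sin(m) + cos(m)^2 + 6)^2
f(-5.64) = 0.10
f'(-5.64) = -0.03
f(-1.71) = 0.94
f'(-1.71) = 0.85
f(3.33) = 0.17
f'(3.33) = 0.15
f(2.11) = 0.09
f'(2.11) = 0.02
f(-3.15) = 0.14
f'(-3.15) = 0.10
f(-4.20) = 0.09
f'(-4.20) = 0.01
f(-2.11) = 0.51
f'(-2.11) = 0.89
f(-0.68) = 0.29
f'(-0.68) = -0.41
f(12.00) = 0.25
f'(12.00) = -0.32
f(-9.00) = 0.21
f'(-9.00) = 0.23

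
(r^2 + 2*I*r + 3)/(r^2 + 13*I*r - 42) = (r^2 + 2*I*r + 3)/(r^2 + 13*I*r - 42)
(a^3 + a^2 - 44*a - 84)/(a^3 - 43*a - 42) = (a + 2)/(a + 1)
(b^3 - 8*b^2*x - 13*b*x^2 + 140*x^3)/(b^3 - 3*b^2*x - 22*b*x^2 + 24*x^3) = (b^2 - 12*b*x + 35*x^2)/(b^2 - 7*b*x + 6*x^2)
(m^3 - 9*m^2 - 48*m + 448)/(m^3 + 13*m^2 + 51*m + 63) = (m^2 - 16*m + 64)/(m^2 + 6*m + 9)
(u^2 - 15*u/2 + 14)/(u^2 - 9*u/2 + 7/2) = (u - 4)/(u - 1)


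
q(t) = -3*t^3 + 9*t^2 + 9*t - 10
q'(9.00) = -558.00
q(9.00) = -1387.00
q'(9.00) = -558.00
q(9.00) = -1387.00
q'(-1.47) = -36.91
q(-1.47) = 5.75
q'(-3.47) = -161.83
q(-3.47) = 192.48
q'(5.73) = -183.36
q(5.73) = -227.33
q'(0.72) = 17.29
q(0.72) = 0.03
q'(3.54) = -40.06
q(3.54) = 1.56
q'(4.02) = -64.08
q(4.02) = -23.27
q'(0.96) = 17.99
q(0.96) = 4.28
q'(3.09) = -21.31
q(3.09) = 15.23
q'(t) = -9*t^2 + 18*t + 9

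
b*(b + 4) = b^2 + 4*b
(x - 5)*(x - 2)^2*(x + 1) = x^4 - 8*x^3 + 15*x^2 + 4*x - 20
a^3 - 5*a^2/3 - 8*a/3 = a*(a - 8/3)*(a + 1)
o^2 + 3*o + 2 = (o + 1)*(o + 2)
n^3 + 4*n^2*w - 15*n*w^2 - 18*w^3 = (n - 3*w)*(n + w)*(n + 6*w)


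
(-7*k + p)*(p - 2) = -7*k*p + 14*k + p^2 - 2*p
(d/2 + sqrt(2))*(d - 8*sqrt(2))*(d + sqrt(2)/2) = d^3/2 - 11*sqrt(2)*d^2/4 - 19*d - 8*sqrt(2)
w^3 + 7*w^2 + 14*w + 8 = (w + 1)*(w + 2)*(w + 4)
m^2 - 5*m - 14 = (m - 7)*(m + 2)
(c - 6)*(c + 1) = c^2 - 5*c - 6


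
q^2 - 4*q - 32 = (q - 8)*(q + 4)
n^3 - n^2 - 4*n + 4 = (n - 2)*(n - 1)*(n + 2)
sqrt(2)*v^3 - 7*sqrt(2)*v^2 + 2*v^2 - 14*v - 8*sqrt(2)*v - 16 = (v - 8)*(v + sqrt(2))*(sqrt(2)*v + sqrt(2))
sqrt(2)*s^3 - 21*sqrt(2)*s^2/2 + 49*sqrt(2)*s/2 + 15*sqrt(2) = (s - 6)*(s - 5)*(sqrt(2)*s + sqrt(2)/2)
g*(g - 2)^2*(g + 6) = g^4 + 2*g^3 - 20*g^2 + 24*g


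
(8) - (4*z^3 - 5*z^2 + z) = -4*z^3 + 5*z^2 - z + 8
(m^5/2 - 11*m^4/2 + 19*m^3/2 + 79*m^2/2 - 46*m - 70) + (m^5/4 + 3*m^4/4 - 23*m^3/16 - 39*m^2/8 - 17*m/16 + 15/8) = 3*m^5/4 - 19*m^4/4 + 129*m^3/16 + 277*m^2/8 - 753*m/16 - 545/8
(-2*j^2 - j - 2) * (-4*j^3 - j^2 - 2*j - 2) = 8*j^5 + 6*j^4 + 13*j^3 + 8*j^2 + 6*j + 4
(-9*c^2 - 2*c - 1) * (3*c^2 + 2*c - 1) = -27*c^4 - 24*c^3 + 2*c^2 + 1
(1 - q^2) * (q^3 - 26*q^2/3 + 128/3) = -q^5 + 26*q^4/3 + q^3 - 154*q^2/3 + 128/3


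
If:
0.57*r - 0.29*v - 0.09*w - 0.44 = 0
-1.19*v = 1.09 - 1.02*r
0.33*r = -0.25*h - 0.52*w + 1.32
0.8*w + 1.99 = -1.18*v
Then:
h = 7.86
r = 0.17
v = -0.77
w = -1.35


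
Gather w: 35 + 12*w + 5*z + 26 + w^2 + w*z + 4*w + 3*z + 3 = w^2 + w*(z + 16) + 8*z + 64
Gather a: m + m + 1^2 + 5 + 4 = 2*m + 10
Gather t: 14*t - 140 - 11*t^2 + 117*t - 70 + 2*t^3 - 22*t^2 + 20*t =2*t^3 - 33*t^2 + 151*t - 210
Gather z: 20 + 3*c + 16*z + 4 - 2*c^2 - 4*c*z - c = -2*c^2 + 2*c + z*(16 - 4*c) + 24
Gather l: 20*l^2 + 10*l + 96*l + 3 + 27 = 20*l^2 + 106*l + 30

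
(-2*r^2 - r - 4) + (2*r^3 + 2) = 2*r^3 - 2*r^2 - r - 2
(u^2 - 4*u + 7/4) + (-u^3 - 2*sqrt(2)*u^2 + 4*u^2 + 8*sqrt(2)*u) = -u^3 - 2*sqrt(2)*u^2 + 5*u^2 - 4*u + 8*sqrt(2)*u + 7/4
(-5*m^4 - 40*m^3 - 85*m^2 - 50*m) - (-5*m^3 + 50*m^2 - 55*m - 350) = -5*m^4 - 35*m^3 - 135*m^2 + 5*m + 350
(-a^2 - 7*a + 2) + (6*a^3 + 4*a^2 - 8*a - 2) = 6*a^3 + 3*a^2 - 15*a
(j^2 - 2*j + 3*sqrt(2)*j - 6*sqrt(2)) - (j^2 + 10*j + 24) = -12*j + 3*sqrt(2)*j - 24 - 6*sqrt(2)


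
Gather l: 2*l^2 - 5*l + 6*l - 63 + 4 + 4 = 2*l^2 + l - 55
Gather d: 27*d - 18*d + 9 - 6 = 9*d + 3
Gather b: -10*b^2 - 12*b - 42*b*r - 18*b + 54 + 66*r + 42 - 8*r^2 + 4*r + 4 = -10*b^2 + b*(-42*r - 30) - 8*r^2 + 70*r + 100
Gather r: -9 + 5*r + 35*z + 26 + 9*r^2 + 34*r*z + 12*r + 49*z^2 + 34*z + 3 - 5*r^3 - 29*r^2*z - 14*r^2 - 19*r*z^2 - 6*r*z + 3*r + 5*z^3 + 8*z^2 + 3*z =-5*r^3 + r^2*(-29*z - 5) + r*(-19*z^2 + 28*z + 20) + 5*z^3 + 57*z^2 + 72*z + 20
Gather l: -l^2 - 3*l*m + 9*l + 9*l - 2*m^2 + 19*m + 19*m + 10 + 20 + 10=-l^2 + l*(18 - 3*m) - 2*m^2 + 38*m + 40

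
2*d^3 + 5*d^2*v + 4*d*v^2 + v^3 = (d + v)^2*(2*d + v)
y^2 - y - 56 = (y - 8)*(y + 7)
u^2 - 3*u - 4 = (u - 4)*(u + 1)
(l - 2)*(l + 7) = l^2 + 5*l - 14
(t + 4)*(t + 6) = t^2 + 10*t + 24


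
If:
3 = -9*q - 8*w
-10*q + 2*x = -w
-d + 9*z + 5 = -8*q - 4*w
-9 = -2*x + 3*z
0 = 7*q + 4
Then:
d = -2433/56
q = -4/7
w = 15/56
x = -335/112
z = -839/168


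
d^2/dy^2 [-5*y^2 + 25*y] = -10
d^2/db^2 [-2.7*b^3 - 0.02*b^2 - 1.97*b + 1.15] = -16.2*b - 0.04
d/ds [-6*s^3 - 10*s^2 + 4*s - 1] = -18*s^2 - 20*s + 4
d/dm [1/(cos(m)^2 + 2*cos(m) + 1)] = 2*sin(m)/(cos(m) + 1)^3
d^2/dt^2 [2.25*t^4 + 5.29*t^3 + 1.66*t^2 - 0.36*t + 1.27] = 27.0*t^2 + 31.74*t + 3.32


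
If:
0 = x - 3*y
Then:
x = 3*y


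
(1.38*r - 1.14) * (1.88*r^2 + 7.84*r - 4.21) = 2.5944*r^3 + 8.676*r^2 - 14.7474*r + 4.7994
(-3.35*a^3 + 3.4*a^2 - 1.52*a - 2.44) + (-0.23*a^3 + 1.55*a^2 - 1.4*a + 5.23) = -3.58*a^3 + 4.95*a^2 - 2.92*a + 2.79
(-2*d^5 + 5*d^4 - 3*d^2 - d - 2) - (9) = -2*d^5 + 5*d^4 - 3*d^2 - d - 11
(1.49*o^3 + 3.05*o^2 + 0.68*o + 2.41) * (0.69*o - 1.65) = 1.0281*o^4 - 0.354*o^3 - 4.5633*o^2 + 0.5409*o - 3.9765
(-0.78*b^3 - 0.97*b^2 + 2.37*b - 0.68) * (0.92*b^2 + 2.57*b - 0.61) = -0.7176*b^5 - 2.897*b^4 + 0.1633*b^3 + 6.057*b^2 - 3.1933*b + 0.4148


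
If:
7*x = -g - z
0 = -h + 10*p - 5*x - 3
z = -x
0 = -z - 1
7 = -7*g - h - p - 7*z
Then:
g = -6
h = 412/11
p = 50/11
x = 1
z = -1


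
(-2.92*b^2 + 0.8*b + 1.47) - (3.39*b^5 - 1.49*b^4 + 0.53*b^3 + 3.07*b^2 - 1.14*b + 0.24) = -3.39*b^5 + 1.49*b^4 - 0.53*b^3 - 5.99*b^2 + 1.94*b + 1.23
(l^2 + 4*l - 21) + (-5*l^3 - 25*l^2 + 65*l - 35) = -5*l^3 - 24*l^2 + 69*l - 56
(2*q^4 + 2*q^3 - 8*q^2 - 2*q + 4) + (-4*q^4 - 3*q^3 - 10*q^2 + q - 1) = -2*q^4 - q^3 - 18*q^2 - q + 3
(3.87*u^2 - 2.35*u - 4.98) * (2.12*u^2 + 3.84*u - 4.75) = 8.2044*u^4 + 9.8788*u^3 - 37.9641*u^2 - 7.9607*u + 23.655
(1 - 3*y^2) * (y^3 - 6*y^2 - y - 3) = -3*y^5 + 18*y^4 + 4*y^3 + 3*y^2 - y - 3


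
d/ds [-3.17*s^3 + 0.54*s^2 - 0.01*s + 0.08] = -9.51*s^2 + 1.08*s - 0.01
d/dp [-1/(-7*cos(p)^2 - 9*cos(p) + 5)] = (14*cos(p) + 9)*sin(p)/(7*cos(p)^2 + 9*cos(p) - 5)^2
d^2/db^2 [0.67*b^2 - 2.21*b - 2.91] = 1.34000000000000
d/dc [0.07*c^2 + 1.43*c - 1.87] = 0.14*c + 1.43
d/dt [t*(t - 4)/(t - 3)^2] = 2*(6 - t)/(t^3 - 9*t^2 + 27*t - 27)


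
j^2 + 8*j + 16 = (j + 4)^2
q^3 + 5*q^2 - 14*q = q*(q - 2)*(q + 7)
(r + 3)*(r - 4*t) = r^2 - 4*r*t + 3*r - 12*t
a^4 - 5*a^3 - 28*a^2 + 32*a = a*(a - 8)*(a - 1)*(a + 4)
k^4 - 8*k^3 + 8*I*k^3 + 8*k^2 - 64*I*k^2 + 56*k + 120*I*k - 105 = (k - 5)*(k - 3)*(k + I)*(k + 7*I)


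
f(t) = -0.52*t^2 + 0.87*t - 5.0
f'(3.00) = -2.25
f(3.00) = -7.07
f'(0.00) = 0.87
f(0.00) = -5.00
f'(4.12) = -3.41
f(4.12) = -10.24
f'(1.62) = -0.81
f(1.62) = -4.96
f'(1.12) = -0.29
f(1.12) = -4.68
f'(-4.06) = 5.09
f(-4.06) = -17.10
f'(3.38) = -2.65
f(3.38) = -8.00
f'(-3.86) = 4.88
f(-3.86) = -16.11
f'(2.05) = -1.26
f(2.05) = -5.40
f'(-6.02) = 7.13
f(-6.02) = -29.08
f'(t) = 0.87 - 1.04*t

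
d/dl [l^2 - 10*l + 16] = 2*l - 10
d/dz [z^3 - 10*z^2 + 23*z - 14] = 3*z^2 - 20*z + 23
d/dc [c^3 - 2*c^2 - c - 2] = 3*c^2 - 4*c - 1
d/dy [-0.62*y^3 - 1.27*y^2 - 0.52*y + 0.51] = -1.86*y^2 - 2.54*y - 0.52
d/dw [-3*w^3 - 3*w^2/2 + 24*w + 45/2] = -9*w^2 - 3*w + 24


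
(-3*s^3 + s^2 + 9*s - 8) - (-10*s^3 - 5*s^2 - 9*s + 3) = 7*s^3 + 6*s^2 + 18*s - 11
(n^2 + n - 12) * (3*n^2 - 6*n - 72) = 3*n^4 - 3*n^3 - 114*n^2 + 864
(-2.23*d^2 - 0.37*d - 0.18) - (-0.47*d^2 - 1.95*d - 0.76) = -1.76*d^2 + 1.58*d + 0.58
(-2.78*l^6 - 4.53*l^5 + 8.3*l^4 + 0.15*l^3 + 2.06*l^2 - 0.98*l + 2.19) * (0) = 0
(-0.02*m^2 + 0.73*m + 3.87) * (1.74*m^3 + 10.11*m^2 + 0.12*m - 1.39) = -0.0348*m^5 + 1.068*m^4 + 14.1117*m^3 + 39.2411*m^2 - 0.5503*m - 5.3793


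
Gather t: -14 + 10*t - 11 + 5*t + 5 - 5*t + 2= 10*t - 18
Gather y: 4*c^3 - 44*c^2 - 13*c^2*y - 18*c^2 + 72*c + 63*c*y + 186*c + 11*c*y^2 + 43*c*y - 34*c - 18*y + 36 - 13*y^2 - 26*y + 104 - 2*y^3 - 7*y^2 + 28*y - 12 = 4*c^3 - 62*c^2 + 224*c - 2*y^3 + y^2*(11*c - 20) + y*(-13*c^2 + 106*c - 16) + 128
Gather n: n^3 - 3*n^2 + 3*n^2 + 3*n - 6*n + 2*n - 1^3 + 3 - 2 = n^3 - n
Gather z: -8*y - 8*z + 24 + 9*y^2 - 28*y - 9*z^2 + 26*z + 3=9*y^2 - 36*y - 9*z^2 + 18*z + 27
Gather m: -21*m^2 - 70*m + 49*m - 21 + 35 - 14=-21*m^2 - 21*m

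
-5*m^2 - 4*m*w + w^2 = (-5*m + w)*(m + w)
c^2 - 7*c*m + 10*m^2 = (c - 5*m)*(c - 2*m)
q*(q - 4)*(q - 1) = q^3 - 5*q^2 + 4*q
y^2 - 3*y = y*(y - 3)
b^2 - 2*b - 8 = (b - 4)*(b + 2)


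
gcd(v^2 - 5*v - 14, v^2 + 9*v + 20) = 1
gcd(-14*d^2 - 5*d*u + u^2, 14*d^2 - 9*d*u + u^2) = -7*d + u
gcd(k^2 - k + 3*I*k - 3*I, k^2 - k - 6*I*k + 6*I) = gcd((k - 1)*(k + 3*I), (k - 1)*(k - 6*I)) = k - 1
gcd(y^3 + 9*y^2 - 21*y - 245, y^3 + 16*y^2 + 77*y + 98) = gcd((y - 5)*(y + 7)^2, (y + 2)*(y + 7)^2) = y^2 + 14*y + 49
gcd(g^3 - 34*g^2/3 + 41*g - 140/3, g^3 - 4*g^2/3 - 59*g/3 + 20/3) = g - 5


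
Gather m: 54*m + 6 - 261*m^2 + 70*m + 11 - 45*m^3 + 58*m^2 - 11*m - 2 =-45*m^3 - 203*m^2 + 113*m + 15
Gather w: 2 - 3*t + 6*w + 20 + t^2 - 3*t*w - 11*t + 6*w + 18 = t^2 - 14*t + w*(12 - 3*t) + 40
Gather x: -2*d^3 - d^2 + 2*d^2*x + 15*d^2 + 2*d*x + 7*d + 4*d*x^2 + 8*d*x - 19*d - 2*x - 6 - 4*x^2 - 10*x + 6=-2*d^3 + 14*d^2 - 12*d + x^2*(4*d - 4) + x*(2*d^2 + 10*d - 12)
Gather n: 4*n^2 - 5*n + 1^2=4*n^2 - 5*n + 1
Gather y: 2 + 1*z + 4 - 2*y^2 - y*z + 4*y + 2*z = -2*y^2 + y*(4 - z) + 3*z + 6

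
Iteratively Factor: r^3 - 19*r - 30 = (r + 2)*(r^2 - 2*r - 15) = (r - 5)*(r + 2)*(r + 3)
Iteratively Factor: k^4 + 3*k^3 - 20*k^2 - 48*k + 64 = (k - 4)*(k^3 + 7*k^2 + 8*k - 16) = (k - 4)*(k + 4)*(k^2 + 3*k - 4) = (k - 4)*(k + 4)^2*(k - 1)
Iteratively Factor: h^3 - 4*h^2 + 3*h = (h)*(h^2 - 4*h + 3) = h*(h - 3)*(h - 1)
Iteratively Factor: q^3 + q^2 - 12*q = (q + 4)*(q^2 - 3*q) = q*(q + 4)*(q - 3)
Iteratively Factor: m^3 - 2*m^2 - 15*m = (m + 3)*(m^2 - 5*m) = m*(m + 3)*(m - 5)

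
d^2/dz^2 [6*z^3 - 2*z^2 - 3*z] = 36*z - 4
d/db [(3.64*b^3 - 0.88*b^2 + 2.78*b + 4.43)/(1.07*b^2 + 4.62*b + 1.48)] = (3.8948*b^4 + 33.6336*b^3 + 9.1214*b^2 - 12.085*b - 16.3522)/(1.1449*b^4 + 9.8868*b^3 + 24.5116*b^2 + 13.6752*b + 2.1904)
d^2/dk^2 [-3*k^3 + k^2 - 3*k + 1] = 2 - 18*k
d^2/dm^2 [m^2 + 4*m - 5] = 2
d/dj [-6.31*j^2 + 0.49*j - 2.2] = 0.49 - 12.62*j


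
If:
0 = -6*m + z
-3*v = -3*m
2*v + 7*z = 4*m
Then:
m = 0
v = 0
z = 0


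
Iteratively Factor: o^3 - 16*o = (o)*(o^2 - 16) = o*(o - 4)*(o + 4)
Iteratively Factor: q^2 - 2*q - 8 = (q - 4)*(q + 2)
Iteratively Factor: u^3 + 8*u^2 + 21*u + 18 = (u + 2)*(u^2 + 6*u + 9) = (u + 2)*(u + 3)*(u + 3)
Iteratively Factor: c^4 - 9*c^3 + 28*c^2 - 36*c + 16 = (c - 4)*(c^3 - 5*c^2 + 8*c - 4) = (c - 4)*(c - 1)*(c^2 - 4*c + 4) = (c - 4)*(c - 2)*(c - 1)*(c - 2)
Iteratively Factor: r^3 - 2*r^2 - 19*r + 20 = (r + 4)*(r^2 - 6*r + 5) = (r - 1)*(r + 4)*(r - 5)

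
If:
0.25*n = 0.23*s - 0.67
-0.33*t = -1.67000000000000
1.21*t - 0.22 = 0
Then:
No Solution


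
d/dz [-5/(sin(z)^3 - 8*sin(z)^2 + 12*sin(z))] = 5*(3*cos(z) - 16/tan(z) + 12*cos(z)/sin(z)^2)/((sin(z) - 6)^2*(sin(z) - 2)^2)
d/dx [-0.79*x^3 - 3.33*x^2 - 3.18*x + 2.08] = -2.37*x^2 - 6.66*x - 3.18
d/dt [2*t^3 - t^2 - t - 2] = 6*t^2 - 2*t - 1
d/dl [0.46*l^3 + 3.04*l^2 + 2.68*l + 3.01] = 1.38*l^2 + 6.08*l + 2.68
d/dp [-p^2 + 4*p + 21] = 4 - 2*p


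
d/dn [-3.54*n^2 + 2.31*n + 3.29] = 2.31 - 7.08*n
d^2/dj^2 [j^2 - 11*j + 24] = 2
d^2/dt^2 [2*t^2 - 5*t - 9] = 4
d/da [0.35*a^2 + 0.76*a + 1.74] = 0.7*a + 0.76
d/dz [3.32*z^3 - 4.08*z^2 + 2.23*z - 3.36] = 9.96*z^2 - 8.16*z + 2.23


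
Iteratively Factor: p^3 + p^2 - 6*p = (p + 3)*(p^2 - 2*p) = (p - 2)*(p + 3)*(p)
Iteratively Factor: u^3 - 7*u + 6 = (u + 3)*(u^2 - 3*u + 2) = (u - 1)*(u + 3)*(u - 2)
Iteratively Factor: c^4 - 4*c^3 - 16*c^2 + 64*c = (c)*(c^3 - 4*c^2 - 16*c + 64) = c*(c - 4)*(c^2 - 16) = c*(c - 4)^2*(c + 4)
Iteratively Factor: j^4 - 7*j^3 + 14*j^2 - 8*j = (j - 2)*(j^3 - 5*j^2 + 4*j) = j*(j - 2)*(j^2 - 5*j + 4) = j*(j - 4)*(j - 2)*(j - 1)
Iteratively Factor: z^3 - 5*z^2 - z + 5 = (z + 1)*(z^2 - 6*z + 5) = (z - 5)*(z + 1)*(z - 1)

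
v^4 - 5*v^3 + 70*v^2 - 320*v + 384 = (v - 3)*(v - 2)*(v - 8*I)*(v + 8*I)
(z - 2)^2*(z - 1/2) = z^3 - 9*z^2/2 + 6*z - 2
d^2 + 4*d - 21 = (d - 3)*(d + 7)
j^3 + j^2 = j^2*(j + 1)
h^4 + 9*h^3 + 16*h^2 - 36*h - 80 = (h - 2)*(h + 2)*(h + 4)*(h + 5)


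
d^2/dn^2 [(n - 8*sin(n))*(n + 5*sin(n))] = 3*n*sin(n) + 160*sin(n)^2 - 6*cos(n) - 78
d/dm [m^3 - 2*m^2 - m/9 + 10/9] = 3*m^2 - 4*m - 1/9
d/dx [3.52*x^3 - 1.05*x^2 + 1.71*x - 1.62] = 10.56*x^2 - 2.1*x + 1.71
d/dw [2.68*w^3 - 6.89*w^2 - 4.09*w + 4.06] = 8.04*w^2 - 13.78*w - 4.09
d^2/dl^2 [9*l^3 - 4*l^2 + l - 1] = 54*l - 8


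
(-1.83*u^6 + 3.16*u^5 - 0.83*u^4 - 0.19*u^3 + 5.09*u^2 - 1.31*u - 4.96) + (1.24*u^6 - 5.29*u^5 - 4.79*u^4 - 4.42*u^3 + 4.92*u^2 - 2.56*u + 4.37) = -0.59*u^6 - 2.13*u^5 - 5.62*u^4 - 4.61*u^3 + 10.01*u^2 - 3.87*u - 0.59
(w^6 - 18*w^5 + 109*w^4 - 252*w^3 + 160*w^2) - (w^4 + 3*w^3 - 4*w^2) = w^6 - 18*w^5 + 108*w^4 - 255*w^3 + 164*w^2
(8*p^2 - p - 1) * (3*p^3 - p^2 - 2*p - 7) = 24*p^5 - 11*p^4 - 18*p^3 - 53*p^2 + 9*p + 7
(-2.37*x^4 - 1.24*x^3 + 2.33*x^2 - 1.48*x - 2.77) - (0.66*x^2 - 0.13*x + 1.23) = -2.37*x^4 - 1.24*x^3 + 1.67*x^2 - 1.35*x - 4.0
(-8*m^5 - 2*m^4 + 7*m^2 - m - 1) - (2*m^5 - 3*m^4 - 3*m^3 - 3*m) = -10*m^5 + m^4 + 3*m^3 + 7*m^2 + 2*m - 1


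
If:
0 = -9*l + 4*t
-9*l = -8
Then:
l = 8/9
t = 2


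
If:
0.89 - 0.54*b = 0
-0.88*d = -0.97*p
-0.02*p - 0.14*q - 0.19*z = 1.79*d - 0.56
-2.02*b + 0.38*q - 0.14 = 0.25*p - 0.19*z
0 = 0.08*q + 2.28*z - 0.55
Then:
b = 1.65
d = -0.38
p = -0.34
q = 8.94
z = -0.07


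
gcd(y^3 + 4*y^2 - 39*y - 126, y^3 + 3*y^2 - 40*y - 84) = y^2 + y - 42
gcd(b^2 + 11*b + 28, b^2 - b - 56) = b + 7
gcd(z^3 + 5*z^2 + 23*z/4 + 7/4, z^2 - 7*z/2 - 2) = z + 1/2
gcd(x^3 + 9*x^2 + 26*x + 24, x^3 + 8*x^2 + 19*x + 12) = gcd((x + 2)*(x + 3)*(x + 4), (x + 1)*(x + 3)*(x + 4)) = x^2 + 7*x + 12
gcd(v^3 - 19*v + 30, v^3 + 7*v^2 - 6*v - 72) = v - 3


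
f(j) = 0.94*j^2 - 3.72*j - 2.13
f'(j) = 1.88*j - 3.72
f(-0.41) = -0.45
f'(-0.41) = -4.49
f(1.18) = -5.21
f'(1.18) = -1.50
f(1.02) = -4.95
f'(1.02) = -1.80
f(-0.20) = -1.35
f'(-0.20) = -4.10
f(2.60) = -5.45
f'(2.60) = 1.17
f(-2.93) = 16.84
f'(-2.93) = -9.23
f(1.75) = -5.76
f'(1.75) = -0.43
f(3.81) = -2.66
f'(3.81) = 3.44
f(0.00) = -2.13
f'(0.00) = -3.72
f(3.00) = -4.83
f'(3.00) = 1.92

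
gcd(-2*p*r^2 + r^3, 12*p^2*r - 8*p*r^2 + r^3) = 2*p*r - r^2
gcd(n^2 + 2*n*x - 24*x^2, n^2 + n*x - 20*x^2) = -n + 4*x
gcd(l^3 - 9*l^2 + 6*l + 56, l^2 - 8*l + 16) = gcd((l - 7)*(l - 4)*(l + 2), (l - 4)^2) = l - 4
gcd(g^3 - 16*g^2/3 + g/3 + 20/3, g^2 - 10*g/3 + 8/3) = g - 4/3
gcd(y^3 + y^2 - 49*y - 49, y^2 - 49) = y^2 - 49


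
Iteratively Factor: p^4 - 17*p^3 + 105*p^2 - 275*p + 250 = (p - 5)*(p^3 - 12*p^2 + 45*p - 50) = (p - 5)*(p - 2)*(p^2 - 10*p + 25) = (p - 5)^2*(p - 2)*(p - 5)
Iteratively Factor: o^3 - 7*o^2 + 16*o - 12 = (o - 3)*(o^2 - 4*o + 4) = (o - 3)*(o - 2)*(o - 2)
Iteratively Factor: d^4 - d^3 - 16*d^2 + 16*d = (d + 4)*(d^3 - 5*d^2 + 4*d) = (d - 4)*(d + 4)*(d^2 - d) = d*(d - 4)*(d + 4)*(d - 1)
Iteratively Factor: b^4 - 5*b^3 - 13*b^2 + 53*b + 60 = (b + 3)*(b^3 - 8*b^2 + 11*b + 20) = (b - 4)*(b + 3)*(b^2 - 4*b - 5) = (b - 4)*(b + 1)*(b + 3)*(b - 5)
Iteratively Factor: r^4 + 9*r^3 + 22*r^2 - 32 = (r + 4)*(r^3 + 5*r^2 + 2*r - 8) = (r + 2)*(r + 4)*(r^2 + 3*r - 4) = (r - 1)*(r + 2)*(r + 4)*(r + 4)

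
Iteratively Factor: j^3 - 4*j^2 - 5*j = (j - 5)*(j^2 + j) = j*(j - 5)*(j + 1)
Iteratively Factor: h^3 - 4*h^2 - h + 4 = (h + 1)*(h^2 - 5*h + 4) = (h - 4)*(h + 1)*(h - 1)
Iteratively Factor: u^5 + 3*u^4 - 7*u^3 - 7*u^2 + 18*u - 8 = (u + 2)*(u^4 + u^3 - 9*u^2 + 11*u - 4) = (u + 2)*(u + 4)*(u^3 - 3*u^2 + 3*u - 1) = (u - 1)*(u + 2)*(u + 4)*(u^2 - 2*u + 1) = (u - 1)^2*(u + 2)*(u + 4)*(u - 1)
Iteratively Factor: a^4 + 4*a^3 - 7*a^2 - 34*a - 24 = (a + 1)*(a^3 + 3*a^2 - 10*a - 24) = (a + 1)*(a + 2)*(a^2 + a - 12) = (a - 3)*(a + 1)*(a + 2)*(a + 4)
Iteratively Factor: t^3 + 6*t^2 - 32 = (t - 2)*(t^2 + 8*t + 16) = (t - 2)*(t + 4)*(t + 4)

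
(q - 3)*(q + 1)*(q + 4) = q^3 + 2*q^2 - 11*q - 12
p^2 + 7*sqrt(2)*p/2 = p*(p + 7*sqrt(2)/2)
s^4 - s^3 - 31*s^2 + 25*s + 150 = (s - 5)*(s - 3)*(s + 2)*(s + 5)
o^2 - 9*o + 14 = (o - 7)*(o - 2)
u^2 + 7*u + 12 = (u + 3)*(u + 4)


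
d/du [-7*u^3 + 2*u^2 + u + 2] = -21*u^2 + 4*u + 1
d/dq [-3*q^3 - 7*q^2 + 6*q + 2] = -9*q^2 - 14*q + 6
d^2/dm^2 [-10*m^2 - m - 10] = -20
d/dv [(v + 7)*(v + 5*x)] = 2*v + 5*x + 7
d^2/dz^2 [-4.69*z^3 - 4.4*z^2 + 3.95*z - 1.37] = -28.14*z - 8.8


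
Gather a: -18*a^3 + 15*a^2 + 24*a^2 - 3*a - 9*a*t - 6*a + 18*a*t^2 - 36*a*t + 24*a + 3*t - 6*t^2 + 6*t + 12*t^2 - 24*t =-18*a^3 + 39*a^2 + a*(18*t^2 - 45*t + 15) + 6*t^2 - 15*t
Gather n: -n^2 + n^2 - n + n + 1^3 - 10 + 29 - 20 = 0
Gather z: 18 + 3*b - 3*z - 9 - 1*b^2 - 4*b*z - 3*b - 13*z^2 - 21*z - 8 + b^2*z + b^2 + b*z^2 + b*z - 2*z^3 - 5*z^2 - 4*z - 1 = -2*z^3 + z^2*(b - 18) + z*(b^2 - 3*b - 28)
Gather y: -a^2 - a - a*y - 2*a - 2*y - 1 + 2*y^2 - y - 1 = -a^2 - 3*a + 2*y^2 + y*(-a - 3) - 2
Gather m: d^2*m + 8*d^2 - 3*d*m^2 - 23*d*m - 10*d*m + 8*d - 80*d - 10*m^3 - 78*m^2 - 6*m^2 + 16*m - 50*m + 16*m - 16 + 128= 8*d^2 - 72*d - 10*m^3 + m^2*(-3*d - 84) + m*(d^2 - 33*d - 18) + 112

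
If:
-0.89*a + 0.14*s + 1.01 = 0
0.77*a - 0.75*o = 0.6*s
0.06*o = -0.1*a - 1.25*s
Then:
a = 1.11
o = 1.26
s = -0.15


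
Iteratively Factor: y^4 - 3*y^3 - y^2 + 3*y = (y - 1)*(y^3 - 2*y^2 - 3*y) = (y - 3)*(y - 1)*(y^2 + y) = (y - 3)*(y - 1)*(y + 1)*(y)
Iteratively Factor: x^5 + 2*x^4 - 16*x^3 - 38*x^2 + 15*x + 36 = (x + 3)*(x^4 - x^3 - 13*x^2 + x + 12) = (x + 3)^2*(x^3 - 4*x^2 - x + 4) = (x - 1)*(x + 3)^2*(x^2 - 3*x - 4) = (x - 1)*(x + 1)*(x + 3)^2*(x - 4)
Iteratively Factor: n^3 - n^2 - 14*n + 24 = (n - 3)*(n^2 + 2*n - 8) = (n - 3)*(n + 4)*(n - 2)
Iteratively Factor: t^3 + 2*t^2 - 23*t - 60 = (t + 3)*(t^2 - t - 20) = (t + 3)*(t + 4)*(t - 5)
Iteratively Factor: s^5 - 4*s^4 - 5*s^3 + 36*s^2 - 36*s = (s)*(s^4 - 4*s^3 - 5*s^2 + 36*s - 36) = s*(s + 3)*(s^3 - 7*s^2 + 16*s - 12) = s*(s - 2)*(s + 3)*(s^2 - 5*s + 6) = s*(s - 2)^2*(s + 3)*(s - 3)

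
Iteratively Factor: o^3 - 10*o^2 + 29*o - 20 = (o - 4)*(o^2 - 6*o + 5) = (o - 4)*(o - 1)*(o - 5)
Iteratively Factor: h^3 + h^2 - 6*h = (h)*(h^2 + h - 6) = h*(h - 2)*(h + 3)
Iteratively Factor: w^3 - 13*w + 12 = (w + 4)*(w^2 - 4*w + 3) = (w - 1)*(w + 4)*(w - 3)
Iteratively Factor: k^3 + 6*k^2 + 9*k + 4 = (k + 1)*(k^2 + 5*k + 4) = (k + 1)^2*(k + 4)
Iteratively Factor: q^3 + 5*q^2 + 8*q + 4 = (q + 2)*(q^2 + 3*q + 2) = (q + 2)^2*(q + 1)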